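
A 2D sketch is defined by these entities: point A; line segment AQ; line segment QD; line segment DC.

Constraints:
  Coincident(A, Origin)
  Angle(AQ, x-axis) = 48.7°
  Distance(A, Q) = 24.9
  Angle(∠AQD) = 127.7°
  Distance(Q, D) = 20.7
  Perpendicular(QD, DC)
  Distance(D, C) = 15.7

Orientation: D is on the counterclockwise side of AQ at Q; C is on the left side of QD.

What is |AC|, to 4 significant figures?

36.15

∠AQD = 127.7°, so QD runs at 48.7° + (180° − 127.7°) = 101.0° from the x-axis; with |QD| = 20.7, D = Q + 20.7·(cos 101.0°, sin 101.0°) = (12.48, 39.03). The perpendicularity gives DC at right angles to QD; with |DC| = 15.7 on the left of QD, C = D + 15.7·(-0.9816, -0.1908) = (-2.927, 36.03). Then |AC| = |C − A| = 36.15.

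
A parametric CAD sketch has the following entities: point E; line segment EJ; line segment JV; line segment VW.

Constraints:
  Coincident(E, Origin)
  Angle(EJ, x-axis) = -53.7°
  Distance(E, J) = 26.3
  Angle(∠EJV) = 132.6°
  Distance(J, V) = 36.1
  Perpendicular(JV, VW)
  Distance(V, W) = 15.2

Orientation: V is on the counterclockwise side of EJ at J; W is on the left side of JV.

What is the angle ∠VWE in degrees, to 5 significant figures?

94.413°

E is at the origin; EJ runs at -53.7° with length 26.3, so J = 26.3·(cos -53.7°, sin -53.7°) = (15.570, -21.196). ∠EJV = 132.6°, so JV runs at -53.7° + (180° − 132.6°) = -6.3000° from the x-axis; with |JV| = 36.1, V = J + 36.1·(cos -6.3000°, sin -6.3000°) = (51.452, -25.157). The perpendicularity gives VW at right angles to JV; with |VW| = 15.2 on the left of JV, W = V + 15.2·(0.10973, 0.99396) = (53.120, -10.049). Then cos ∠VWE = WV·WE / (|WV||WE|), giving 94.413°.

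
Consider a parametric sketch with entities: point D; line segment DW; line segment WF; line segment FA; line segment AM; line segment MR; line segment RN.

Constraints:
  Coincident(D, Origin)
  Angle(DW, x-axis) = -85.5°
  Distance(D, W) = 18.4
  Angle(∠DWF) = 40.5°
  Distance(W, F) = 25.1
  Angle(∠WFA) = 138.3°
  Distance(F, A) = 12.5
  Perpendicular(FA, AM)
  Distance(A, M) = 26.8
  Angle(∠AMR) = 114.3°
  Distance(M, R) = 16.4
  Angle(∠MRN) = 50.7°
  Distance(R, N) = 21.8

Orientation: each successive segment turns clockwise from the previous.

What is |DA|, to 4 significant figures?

20.76

D is at the origin; DW runs at -85.5° with length 18.4, so W = (1.444, -18.34). ∠DWF = 40.5° gives WF at 135.0° from the x-axis; with |WF| = 25.1, F = (-16.30, -0.5949). ∠WFA = 138.3° gives FA at 93.30° from the x-axis; with |FA| = 12.5, A = (-17.02, 11.88). Then |DA| = |A − D| = 20.76.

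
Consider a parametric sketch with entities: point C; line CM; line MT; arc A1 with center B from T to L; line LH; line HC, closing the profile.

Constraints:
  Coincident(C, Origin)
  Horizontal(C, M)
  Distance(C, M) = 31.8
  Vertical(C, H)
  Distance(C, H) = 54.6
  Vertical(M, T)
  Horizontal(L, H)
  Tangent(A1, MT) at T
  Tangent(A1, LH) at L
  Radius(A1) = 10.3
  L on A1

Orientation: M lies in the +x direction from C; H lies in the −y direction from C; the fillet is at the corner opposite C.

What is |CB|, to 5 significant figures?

49.242

C is at the origin; C and M share the same y with |CM| = 31.8 and M on the +x side, so M = (31.800, 0.0000). C and H share the same x with |CH| = 54.6 and H on the −y side, so H = (0.0000, -54.600). The virtual corner opposite C is at (31.800, -54.600). Since A1 is tangent to MT there, BT ⟂ MT and since A1 is tangent to LH there, BL ⟂ LH, with radius 10.3, so the center B sits 10.3 in from both sides at B = (21.500, -44.300). Then |CB| = |B − C| = 49.242.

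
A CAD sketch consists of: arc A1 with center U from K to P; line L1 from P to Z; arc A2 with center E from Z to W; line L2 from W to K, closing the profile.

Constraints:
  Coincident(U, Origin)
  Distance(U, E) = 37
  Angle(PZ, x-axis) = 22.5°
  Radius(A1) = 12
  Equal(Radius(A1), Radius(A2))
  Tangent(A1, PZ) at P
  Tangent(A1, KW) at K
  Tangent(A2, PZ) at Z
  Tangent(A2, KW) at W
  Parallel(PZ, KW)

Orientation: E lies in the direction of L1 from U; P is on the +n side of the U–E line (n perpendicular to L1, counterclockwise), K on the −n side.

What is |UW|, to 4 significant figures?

38.90

The slot axis is L1's direction at 22.5°, so u = (cos 22.5°, sin 22.5°) = (0.9239, 0.3827) and n = (−sin 22.5°, cos 22.5°) = (-0.3827, 0.9239). U is at the origin and E lies 37.0 along u from U, so E = 37.0·u = (34.18, 14.16). Tangency of A1 to both parallel lines with radius 12.0 puts P and K at U ± 12.0·n: P = (-4.592, 11.09), K = (4.592, -11.09). Equal radii place Z and W the same way about E: Z = E + 12.0·n = (29.59, 25.25), W = E − 12.0·n = (38.78, 3.073). Then |UW| = |W − U| = 38.90.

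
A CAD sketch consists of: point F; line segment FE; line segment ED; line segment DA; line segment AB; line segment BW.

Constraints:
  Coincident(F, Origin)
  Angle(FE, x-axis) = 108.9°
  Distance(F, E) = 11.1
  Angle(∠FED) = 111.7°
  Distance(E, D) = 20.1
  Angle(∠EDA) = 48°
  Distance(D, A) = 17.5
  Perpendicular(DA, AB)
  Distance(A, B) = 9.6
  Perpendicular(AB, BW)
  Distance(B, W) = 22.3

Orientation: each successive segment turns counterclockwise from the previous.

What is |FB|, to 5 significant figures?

6.5314

F is at the origin; FE runs at 108.9° with length 11.1, so E = (-3.5955, 10.502). ∠FED = 111.7° gives ED at 177.20° from the x-axis; with |ED| = 20.1, D = (-23.671, 11.483). ∠EDA = 48.0° gives DA at -50.800° from the x-axis; with |DA| = 17.5, A = (-12.611, -2.0781). The perpendicularity gives AB at right angles to DA, so AB runs at 39.200°; with |AB| = 9.6, B = (-5.1715, 3.9894). Then |FB| = |B − F| = 6.5314.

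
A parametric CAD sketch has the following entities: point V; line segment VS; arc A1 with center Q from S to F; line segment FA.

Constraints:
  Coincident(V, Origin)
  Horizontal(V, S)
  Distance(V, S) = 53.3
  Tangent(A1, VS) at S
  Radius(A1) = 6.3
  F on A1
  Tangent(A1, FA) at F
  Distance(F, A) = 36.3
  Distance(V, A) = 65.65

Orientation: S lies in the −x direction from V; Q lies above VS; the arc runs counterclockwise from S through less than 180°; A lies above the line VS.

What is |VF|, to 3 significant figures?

47.5

Checks: ∠(QS, SV) = 90.00° ✓; |QS| = 6.300 ✓; |QF| = 6.300 ✓; ∠(QF, FA) = 90.00° ✓; |FA| = 36.30 ✓; |VA| = 65.65 ✓.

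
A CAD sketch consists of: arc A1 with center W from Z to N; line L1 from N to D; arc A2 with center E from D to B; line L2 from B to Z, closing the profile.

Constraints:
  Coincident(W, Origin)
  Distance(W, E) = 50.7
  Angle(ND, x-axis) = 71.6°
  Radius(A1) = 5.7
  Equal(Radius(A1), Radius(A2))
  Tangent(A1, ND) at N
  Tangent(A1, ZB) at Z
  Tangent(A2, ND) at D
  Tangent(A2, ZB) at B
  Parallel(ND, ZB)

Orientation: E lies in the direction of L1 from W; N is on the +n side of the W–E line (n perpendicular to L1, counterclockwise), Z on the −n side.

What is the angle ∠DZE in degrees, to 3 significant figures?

6.26°

The slot axis is L1's direction at 71.6°, so u = (cos 71.6°, sin 71.6°) = (0.316, 0.949) and n = (−sin 71.6°, cos 71.6°) = (-0.949, 0.316). W is at the origin and E lies 50.7 along u from W, so E = 50.7·u = (16.0, 48.1). Tangency of A1 to both parallel lines with radius 5.7 puts N and Z at W ± 5.7·n: N = (-5.41, 1.80), Z = (5.41, -1.80). Equal radii place D and B the same way about E: D = E + 5.7·n = (10.6, 49.9), B = E − 5.7·n = (21.4, 46.3). Then cos ∠DZE = ZD·ZE / (|ZD||ZE|), giving 6.26°.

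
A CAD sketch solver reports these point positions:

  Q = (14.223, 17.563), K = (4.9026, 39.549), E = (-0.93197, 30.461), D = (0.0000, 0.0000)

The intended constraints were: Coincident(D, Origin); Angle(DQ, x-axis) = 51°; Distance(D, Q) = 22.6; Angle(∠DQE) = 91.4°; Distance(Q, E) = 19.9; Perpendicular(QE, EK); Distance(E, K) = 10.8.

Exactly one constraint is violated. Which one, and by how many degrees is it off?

Perpendicular(QE, EK) — off by 7.70°.

D = (0.00, 0.00) ✓; DQ at 51.00° ✓; |DQ| = 22.60 ✓; ∠DQE = 91.40° ✓; |QE| = 19.90 ✓; ∠(QE, EK) = 82.30° ✗; |EK| = 10.80 ✓.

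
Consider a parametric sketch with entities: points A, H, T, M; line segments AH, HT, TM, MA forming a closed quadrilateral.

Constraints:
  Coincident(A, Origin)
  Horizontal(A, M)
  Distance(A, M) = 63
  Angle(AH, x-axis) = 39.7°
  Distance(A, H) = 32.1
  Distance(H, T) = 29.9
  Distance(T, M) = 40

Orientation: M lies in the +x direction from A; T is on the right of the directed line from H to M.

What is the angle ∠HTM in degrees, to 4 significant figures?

75.31°

A is at the origin; A and M share the same y with |AM| = 63.0 and M in +x, so M = (63.0, 0). AH runs at 39.7° with |AH| = 32.1, so H = (24.70, 20.50). T is determined by |HT| = 29.9 and |TM| = 40.0 together: it lies at the intersection of circle(H, 29.9) and circle(M, 40.0). With |HM| = 43.45, the foot of the radical line on HM is 13.60 from H and the perpendicular offset is √(29.9² − 13.60²) = 26.63. Taking the right-of-HM solution: T = (24.12, -9.390).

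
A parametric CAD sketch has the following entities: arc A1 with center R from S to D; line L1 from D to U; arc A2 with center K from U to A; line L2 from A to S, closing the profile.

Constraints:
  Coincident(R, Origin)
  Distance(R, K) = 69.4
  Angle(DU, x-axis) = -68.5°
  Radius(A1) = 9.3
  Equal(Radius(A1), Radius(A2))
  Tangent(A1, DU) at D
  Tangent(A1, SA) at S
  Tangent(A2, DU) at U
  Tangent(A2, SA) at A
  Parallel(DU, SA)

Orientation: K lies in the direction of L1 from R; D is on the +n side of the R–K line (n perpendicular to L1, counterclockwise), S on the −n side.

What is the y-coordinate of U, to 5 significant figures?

-61.163

The slot axis is L1's direction at -68.5°, so u = (cos -68.5°, sin -68.5°) = (0.36650, -0.93042) and n = (−sin -68.5°, cos -68.5°) = (0.93042, 0.36650). R is at the origin and K lies 69.4 along u from R, so K = 69.4·u = (25.435, -64.571). Tangency of A1 to both parallel lines with radius 9.3 puts D and S at R ± 9.3·n: D = (8.6529, 3.4085), S = (-8.6529, -3.4085). Equal radii place U and A the same way about K: U = K + 9.3·n = (34.088, -61.163), A = K − 9.3·n = (16.782, -67.979). So U.y = -61.163.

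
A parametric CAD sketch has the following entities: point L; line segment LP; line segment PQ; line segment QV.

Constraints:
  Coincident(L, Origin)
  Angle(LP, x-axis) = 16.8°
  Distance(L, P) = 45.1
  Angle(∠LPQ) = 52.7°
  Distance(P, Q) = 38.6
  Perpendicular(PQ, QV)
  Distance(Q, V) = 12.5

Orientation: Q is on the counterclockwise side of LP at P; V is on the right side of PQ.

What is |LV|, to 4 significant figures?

49.67

L is at the origin; LP runs at 16.8° with length 45.1, so P = 45.1·(cos 16.8°, sin 16.8°) = (43.18, 13.04). ∠LPQ = 52.7°, so PQ runs at 16.8° + (180° − 52.7°) = 144.1° from the x-axis; with |PQ| = 38.6, Q = P + 38.6·(cos 144.1°, sin 144.1°) = (11.91, 35.67). PQ is perpendicular to QV; with |QV| = 12.5 on the right of PQ, V = Q + 12.5·(0.5864, 0.8100) = (19.24, 45.79). Then |LV| = |V − L| = 49.67.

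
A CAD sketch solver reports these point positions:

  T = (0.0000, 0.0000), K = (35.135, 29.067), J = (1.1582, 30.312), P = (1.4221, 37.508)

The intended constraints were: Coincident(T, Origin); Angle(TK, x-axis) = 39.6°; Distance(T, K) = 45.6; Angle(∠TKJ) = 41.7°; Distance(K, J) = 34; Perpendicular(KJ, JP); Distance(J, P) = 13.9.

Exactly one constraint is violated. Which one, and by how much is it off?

Distance(J, P) = 13.9 — off by 6.70.

T = (0.00, 0.00) ✓; TK at 39.60° ✓; |TK| = 45.60 ✓; ∠TKJ = 41.70° ✓; |KJ| = 34.00 ✓; ∠(KJ, JP) = 90.00° ✓; |JP| = 7.201 ✗.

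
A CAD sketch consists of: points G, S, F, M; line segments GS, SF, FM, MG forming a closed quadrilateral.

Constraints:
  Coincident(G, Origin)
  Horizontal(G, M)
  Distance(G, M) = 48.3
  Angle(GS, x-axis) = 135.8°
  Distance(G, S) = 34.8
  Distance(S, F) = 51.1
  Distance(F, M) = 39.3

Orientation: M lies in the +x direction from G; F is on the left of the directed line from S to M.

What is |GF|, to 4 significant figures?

40.99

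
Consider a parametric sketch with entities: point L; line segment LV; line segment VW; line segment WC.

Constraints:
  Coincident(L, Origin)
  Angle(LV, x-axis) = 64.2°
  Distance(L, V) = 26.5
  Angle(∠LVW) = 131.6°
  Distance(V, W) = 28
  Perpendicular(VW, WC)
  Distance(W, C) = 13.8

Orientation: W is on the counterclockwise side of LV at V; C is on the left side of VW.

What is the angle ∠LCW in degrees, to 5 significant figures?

97.517°

L is at the origin; LV runs at 64.2° with length 26.5, so V = 26.5·(cos 64.2°, sin 64.2°) = (11.534, 23.858). ∠LVW = 131.6°, so VW runs at 64.2° + (180° − 131.6°) = 112.60° from the x-axis; with |VW| = 28.0, W = V + 28.0·(cos 112.60°, sin 112.60°) = (0.77336, 49.708). The perpendicularity gives WC at right angles to VW; with |WC| = 13.8 on the left of VW, C = W + 13.8·(-0.92321, -0.38430) = (-11.967, 44.405). Then cos ∠LCW = CL·CW / (|CL||CW|), giving 97.517°.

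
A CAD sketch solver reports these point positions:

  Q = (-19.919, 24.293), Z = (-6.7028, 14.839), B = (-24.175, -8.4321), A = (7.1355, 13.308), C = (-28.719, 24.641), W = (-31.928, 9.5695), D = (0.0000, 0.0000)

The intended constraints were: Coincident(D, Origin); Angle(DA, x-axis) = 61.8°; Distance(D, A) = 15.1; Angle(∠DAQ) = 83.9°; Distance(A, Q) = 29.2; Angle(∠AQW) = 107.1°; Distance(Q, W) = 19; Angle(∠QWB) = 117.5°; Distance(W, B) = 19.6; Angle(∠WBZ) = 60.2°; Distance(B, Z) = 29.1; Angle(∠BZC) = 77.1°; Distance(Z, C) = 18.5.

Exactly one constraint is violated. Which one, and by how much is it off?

Distance(Z, C) = 18.5 — off by 5.60.

D = (0.00, 0.00) ✓; DA at 61.80° ✓; |DA| = 15.10 ✓; ∠DAQ = 83.90° ✓; |AQ| = 29.20 ✓; ∠AQW = 107.1° ✓; |QW| = 19.00 ✓; ∠QWB = 117.5° ✓; |WB| = 19.60 ✓; ∠WBZ = 60.20° ✓; |BZ| = 29.10 ✓; ∠BZC = 77.10° ✓; |ZC| = 24.10 ✗.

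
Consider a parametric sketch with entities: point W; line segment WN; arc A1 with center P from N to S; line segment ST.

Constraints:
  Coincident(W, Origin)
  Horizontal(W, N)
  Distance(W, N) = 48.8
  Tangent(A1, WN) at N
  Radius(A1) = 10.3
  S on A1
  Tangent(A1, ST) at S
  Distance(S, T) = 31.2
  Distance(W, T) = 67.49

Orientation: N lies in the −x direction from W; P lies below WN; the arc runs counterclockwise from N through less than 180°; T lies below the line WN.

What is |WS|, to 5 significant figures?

60.174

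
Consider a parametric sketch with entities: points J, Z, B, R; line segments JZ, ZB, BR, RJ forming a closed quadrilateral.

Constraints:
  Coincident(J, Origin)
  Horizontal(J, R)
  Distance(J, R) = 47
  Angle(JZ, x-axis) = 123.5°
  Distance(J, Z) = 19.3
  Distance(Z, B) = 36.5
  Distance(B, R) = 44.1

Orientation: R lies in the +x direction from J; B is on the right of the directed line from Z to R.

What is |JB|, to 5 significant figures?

17.443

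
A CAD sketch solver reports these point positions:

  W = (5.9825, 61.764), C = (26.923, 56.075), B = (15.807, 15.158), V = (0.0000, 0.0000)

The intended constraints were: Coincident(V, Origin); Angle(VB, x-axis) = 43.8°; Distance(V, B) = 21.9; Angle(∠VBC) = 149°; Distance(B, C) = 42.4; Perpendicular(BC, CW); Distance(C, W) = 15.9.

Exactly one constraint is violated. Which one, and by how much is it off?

Distance(C, W) = 15.9 — off by 5.80.

V = (0.00, 0.00) ✓; VB at 43.80° ✓; |VB| = 21.90 ✓; ∠VBC = 149.0° ✓; |BC| = 42.40 ✓; ∠(BC, CW) = 90.00° ✓; |CW| = 21.70 ✗.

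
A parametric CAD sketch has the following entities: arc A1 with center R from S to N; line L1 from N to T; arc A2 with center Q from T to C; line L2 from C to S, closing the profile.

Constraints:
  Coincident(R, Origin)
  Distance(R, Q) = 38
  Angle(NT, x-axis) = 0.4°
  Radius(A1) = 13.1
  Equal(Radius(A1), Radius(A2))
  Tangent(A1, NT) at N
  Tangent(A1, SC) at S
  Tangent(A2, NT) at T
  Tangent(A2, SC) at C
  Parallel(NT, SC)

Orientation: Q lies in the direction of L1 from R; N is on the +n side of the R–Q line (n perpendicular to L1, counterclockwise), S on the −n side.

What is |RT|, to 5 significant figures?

40.195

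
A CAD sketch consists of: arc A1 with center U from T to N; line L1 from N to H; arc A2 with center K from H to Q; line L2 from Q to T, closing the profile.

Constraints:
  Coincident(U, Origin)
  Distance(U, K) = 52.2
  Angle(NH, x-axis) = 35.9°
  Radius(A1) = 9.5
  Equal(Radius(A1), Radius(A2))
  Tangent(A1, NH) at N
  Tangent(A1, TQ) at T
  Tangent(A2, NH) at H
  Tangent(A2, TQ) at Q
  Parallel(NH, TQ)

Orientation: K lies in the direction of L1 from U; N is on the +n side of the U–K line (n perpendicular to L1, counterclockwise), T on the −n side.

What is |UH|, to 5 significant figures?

53.057

The slot axis is L1's direction at 35.9°, so u = (cos 35.9°, sin 35.9°) = (0.81004, 0.58637) and n = (−sin 35.9°, cos 35.9°) = (-0.58637, 0.81004). U is at the origin and K lies 52.2 along u from U, so K = 52.2·u = (42.284, 30.609). Tangency of A1 to both parallel lines with radius 9.5 puts N and T at U ± 9.5·n: N = (-5.5705, 7.6954), T = (5.5705, -7.6954). Equal radii place H and Q the same way about K: H = K + 9.5·n = (36.714, 38.304), Q = K − 9.5·n = (47.855, 22.913). Then |UH| = |H − U| = 53.057.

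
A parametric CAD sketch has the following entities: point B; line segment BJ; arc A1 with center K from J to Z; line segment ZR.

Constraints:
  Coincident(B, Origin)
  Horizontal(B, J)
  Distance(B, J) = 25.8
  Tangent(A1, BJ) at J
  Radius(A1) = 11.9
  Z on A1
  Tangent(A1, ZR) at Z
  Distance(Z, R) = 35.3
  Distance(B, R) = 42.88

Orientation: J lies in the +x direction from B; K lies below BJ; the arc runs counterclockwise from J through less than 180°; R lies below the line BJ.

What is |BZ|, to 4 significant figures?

16.76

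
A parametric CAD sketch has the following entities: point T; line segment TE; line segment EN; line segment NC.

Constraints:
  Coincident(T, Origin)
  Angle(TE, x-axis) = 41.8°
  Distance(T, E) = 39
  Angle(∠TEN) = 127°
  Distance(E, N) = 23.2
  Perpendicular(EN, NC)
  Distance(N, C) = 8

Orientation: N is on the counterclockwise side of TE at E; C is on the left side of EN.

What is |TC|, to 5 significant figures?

52.095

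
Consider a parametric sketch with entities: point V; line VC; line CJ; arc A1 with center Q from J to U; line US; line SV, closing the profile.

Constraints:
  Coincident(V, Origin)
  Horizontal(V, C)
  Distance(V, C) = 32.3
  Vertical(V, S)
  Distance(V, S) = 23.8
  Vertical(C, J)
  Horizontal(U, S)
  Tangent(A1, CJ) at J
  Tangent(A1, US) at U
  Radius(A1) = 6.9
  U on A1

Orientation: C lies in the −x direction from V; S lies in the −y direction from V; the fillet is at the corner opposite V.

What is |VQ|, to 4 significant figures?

30.51

V is at the origin; VC is horizontal with |VC| = 32.3 and C on the −x side, so C = (-32.30, 0.000). V and S share the same x with |VS| = 23.8 and S on the −y side, so S = (0.000, -23.80). The virtual corner opposite V is at (-32.30, -23.80). Tangency of A1 to CJ means the radius QJ is perpendicular to CJ and since A1 is tangent to US there, QU ⟂ US, with radius 6.9, so the center Q sits 6.9 in from both sides at Q = (-25.40, -16.90). Then |VQ| = |Q − V| = 30.51.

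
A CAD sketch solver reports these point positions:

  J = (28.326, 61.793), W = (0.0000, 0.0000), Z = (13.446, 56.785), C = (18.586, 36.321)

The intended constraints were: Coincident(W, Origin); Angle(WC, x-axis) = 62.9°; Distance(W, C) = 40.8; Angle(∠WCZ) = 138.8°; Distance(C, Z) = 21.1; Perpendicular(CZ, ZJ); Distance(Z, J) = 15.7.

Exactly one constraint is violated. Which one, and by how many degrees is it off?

Perpendicular(CZ, ZJ) — off by 4.50°.

W = (0.00, 0.00) ✓; WC at 62.90° ✓; |WC| = 40.80 ✓; ∠WCZ = 138.8° ✓; |CZ| = 21.10 ✓; ∠(CZ, ZJ) = 85.50° ✗; |ZJ| = 15.70 ✓.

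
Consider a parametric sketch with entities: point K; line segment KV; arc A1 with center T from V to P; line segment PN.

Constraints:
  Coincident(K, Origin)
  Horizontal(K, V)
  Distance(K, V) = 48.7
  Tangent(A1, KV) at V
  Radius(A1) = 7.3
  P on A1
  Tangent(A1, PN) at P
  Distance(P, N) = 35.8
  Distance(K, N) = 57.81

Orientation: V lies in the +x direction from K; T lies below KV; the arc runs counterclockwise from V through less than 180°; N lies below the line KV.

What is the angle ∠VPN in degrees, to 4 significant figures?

136.8°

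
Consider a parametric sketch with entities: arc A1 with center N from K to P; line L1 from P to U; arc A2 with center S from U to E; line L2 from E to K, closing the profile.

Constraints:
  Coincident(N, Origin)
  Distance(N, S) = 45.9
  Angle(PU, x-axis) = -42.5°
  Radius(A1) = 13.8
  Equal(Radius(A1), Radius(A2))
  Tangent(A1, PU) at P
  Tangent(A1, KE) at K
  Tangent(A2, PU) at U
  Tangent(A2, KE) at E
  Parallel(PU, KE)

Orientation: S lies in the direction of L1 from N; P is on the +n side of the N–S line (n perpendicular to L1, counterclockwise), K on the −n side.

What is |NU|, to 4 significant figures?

47.93

Tangency of A1 to both parallel lines with radius 13.8 puts P and K at N ± 13.8·n: P = (9.323, 10.17), K = (-9.323, -10.17). Equal radii place U and E the same way about S: U = S + 13.8·n = (43.16, -20.84), E = S − 13.8·n = (24.52, -41.18). Then |NU| = |U − N| = 47.93.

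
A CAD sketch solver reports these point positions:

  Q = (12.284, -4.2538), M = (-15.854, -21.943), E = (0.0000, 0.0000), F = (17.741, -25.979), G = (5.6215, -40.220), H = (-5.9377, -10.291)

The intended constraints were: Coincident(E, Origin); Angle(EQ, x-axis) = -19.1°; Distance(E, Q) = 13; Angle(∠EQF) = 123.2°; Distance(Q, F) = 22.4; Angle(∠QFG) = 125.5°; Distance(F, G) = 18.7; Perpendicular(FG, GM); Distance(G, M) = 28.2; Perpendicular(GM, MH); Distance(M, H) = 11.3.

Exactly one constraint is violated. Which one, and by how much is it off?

Distance(M, H) = 11.3 — off by 4.00.

E = (0.00, 0.00) ✓; EQ at -19.10° ✓; |EQ| = 13.00 ✓; ∠EQF = 123.2° ✓; |QF| = 22.40 ✓; ∠QFG = 125.5° ✓; |FG| = 18.70 ✓; ∠(FG, GM) = 90.00° ✓; |GM| = 28.20 ✓; ∠(GM, MH) = 90.00° ✓; |MH| = 15.30 ✗.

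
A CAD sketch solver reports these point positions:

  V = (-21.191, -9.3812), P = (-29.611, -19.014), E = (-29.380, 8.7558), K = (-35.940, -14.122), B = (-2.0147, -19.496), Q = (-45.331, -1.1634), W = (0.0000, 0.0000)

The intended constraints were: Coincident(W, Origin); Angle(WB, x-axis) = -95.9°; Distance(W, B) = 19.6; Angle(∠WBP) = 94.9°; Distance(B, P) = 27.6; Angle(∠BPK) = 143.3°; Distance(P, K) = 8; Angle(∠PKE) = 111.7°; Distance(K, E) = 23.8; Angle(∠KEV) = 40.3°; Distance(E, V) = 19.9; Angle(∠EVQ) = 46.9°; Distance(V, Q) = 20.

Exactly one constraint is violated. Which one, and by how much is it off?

Distance(V, Q) = 20 — off by 5.50.

W = (0.00, 0.00) ✓; WB at -95.90° ✓; |WB| = 19.60 ✓; ∠WBP = 94.90° ✓; |BP| = 27.60 ✓; ∠BPK = 143.3° ✓; |PK| = 7.999 ✓; ∠PKE = 111.7° ✓; |KE| = 23.80 ✓; ∠KEV = 40.30° ✓; |EV| = 19.90 ✓; ∠EVQ = 46.90° ✓; |VQ| = 25.50 ✗.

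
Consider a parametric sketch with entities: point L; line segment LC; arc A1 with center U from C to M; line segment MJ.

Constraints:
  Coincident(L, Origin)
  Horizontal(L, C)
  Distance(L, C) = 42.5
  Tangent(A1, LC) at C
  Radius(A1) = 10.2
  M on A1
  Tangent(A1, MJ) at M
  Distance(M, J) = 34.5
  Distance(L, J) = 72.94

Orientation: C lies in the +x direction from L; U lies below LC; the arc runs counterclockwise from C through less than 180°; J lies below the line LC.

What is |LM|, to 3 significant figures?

39.4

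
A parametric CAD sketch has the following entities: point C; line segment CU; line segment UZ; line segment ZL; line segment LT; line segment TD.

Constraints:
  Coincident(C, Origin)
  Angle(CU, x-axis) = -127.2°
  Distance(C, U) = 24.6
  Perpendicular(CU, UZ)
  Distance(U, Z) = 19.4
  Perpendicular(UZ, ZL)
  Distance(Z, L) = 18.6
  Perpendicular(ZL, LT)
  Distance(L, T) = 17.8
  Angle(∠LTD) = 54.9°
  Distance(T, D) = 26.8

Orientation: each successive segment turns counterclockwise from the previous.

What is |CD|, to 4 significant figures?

32.70

C is at the origin; CU runs at -127.2° with length 24.6, so U = (-14.87, -19.59). CU ⟂ UZ, so UZ runs at -37.20°; with |UZ| = 19.4, Z = (0.5795, -31.32). UZ ⟂ ZL, so ZL runs at 52.80°; with |ZL| = 18.6, L = (11.83, -16.51). ZL ⟂ LT, so LT runs at 142.8°; with |LT| = 17.8, T = (-2.353, -5.747). ∠LTD = 54.9° gives TD at -92.10° from the x-axis; with |TD| = 26.8, D = (-3.335, -32.53). Then |CD| = |D − C| = 32.70.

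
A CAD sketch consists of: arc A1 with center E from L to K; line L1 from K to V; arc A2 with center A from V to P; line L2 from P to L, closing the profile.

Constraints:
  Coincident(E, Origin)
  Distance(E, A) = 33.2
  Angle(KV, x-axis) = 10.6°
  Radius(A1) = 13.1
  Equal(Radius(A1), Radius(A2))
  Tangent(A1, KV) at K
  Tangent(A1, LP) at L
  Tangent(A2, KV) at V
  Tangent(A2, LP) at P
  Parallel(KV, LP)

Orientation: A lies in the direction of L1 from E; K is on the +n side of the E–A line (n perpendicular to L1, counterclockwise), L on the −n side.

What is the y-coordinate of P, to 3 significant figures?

-6.77

The slot axis is L1's direction at 10.6°, so u = (cos 10.6°, sin 10.6°) = (0.983, 0.184) and n = (−sin 10.6°, cos 10.6°) = (-0.184, 0.983). E is at the origin and A lies 33.2 along u from E, so A = 33.2·u = (32.6, 6.11). Tangency of A1 to both parallel lines with radius 13.1 puts K and L at E ± 13.1·n: K = (-2.41, 12.9), L = (2.41, -12.9). Equal radii place V and P the same way about A: V = A + 13.1·n = (30.2, 19.0), P = A − 13.1·n = (35.0, -6.77). So P.y = -6.77.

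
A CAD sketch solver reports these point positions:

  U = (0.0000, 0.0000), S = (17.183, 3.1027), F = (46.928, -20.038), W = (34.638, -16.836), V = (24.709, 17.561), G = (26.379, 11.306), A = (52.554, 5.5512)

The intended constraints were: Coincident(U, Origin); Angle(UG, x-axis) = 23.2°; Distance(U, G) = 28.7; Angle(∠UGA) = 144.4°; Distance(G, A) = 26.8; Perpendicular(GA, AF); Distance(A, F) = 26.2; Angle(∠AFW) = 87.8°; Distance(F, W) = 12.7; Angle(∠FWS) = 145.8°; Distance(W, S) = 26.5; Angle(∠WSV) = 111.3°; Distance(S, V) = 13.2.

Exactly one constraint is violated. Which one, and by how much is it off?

Distance(S, V) = 13.2 — off by 3.10.

U = (0.00, 0.00) ✓; UG at 23.20° ✓; |UG| = 28.70 ✓; ∠UGA = 144.4° ✓; |GA| = 26.80 ✓; ∠(GA, AF) = 90.00° ✓; |AF| = 26.20 ✓; ∠AFW = 87.80° ✓; |FW| = 12.70 ✓; ∠FWS = 145.8° ✓; |WS| = 26.50 ✓; ∠WSV = 111.3° ✓; |SV| = 16.30 ✗.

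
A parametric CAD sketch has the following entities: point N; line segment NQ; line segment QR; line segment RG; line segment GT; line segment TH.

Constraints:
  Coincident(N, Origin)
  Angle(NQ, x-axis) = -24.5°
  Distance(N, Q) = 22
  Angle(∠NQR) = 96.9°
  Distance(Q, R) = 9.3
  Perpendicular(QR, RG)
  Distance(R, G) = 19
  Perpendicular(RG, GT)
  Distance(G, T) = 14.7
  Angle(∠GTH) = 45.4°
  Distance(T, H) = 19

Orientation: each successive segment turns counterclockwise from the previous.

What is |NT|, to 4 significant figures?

3.959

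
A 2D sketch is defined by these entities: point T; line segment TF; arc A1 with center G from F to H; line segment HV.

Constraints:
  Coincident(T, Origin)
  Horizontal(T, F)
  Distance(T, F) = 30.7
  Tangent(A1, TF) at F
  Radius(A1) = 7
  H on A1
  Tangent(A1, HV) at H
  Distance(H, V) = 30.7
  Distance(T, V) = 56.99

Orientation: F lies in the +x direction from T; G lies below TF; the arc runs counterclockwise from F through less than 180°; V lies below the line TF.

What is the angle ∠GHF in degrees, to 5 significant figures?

25.183°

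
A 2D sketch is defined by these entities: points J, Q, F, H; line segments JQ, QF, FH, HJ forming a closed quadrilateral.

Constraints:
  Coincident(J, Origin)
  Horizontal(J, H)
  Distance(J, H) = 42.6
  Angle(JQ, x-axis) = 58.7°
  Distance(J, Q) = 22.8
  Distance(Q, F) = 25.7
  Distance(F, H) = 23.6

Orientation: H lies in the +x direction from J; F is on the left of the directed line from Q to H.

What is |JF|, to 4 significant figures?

43.82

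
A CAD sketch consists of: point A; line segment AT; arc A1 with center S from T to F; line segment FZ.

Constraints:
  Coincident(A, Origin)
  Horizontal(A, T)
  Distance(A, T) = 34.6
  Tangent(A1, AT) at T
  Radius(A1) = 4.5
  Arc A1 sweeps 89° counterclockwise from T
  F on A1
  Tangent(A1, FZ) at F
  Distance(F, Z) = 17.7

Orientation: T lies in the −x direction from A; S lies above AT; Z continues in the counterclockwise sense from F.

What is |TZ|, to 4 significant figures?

22.64

On A1, T sits at bearing -90° from S; an 89° counterclockwise sweep puts F at bearing -1°, so F = S + 4.5·(cos -1°, sin -1°) = (-30.10, 4.421). The tangent condition forces SF to be normal to FZ, so FZ runs along (−sin -1°, cos -1°); with |FZ| = 17.7, Z = (-29.79, 22.12). Then |TZ| = |Z − T| = 22.64.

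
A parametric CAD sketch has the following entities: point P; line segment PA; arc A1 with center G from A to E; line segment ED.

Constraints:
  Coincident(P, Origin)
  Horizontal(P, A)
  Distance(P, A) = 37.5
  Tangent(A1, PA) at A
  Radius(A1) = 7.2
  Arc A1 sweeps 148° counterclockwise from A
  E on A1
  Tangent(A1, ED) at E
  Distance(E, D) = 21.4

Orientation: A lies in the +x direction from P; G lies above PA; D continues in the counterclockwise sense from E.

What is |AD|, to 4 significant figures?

28.51

P is at the origin; PA is horizontal with |PA| = 37.5 and A on the +x side, so A = (37.50, 0.000). Tangency of A1 to PA means the radius GA is perpendicular to PA, so G = A + (0, 7.2) = (37.50, 7.200). On A1, A sits at bearing -90° from G; a 148° counterclockwise sweep puts E at bearing 58°, so E = G + 7.2·(cos 58°, sin 58°) = (41.32, 13.31). Tangency of A1 to ED means the radius GE is perpendicular to ED, so ED runs along (−sin 58°, cos 58°); with |ED| = 21.4, D = (23.17, 24.65). Then |AD| = |D − A| = 28.51.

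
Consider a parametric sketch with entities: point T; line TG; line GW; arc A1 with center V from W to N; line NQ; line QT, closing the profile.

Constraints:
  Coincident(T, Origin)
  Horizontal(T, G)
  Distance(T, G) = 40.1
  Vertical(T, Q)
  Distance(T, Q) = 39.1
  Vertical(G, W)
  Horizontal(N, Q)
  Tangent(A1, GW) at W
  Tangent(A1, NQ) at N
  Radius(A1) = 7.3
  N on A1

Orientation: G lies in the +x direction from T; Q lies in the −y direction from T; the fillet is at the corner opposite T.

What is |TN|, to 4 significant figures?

51.04

The virtual corner opposite T is at (40.10, -39.10). A1 meets GW tangentially, so VW is at right angles to GW and tangency of A1 to NQ means the radius VN is perpendicular to NQ, with radius 7.3, so the center V sits 7.3 in from both sides at V = (32.80, -31.80). That places the tangent points at W = (40.10, -31.80) on GW and N = (32.80, -39.10) on NQ. Then |TN| = |N − T| = 51.04.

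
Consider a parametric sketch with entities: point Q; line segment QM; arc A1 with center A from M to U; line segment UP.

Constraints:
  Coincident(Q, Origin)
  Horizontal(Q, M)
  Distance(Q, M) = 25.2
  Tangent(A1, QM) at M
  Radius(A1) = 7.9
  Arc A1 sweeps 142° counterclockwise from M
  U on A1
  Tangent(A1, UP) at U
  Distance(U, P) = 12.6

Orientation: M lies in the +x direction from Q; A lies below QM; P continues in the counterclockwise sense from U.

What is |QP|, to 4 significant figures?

37.35

Q is at the origin; Q and M share the same y with |QM| = 25.2 and M on the +x side, so M = (25.20, 0.000). A1 meets QM tangentially, so AM is at right angles to QM, so A = M + (0, -7.9) = (25.20, -7.900). On A1, M sits at bearing 90° from A; a 142° counterclockwise sweep puts U at bearing 232°, so U = A + 7.9·(cos 232°, sin 232°) = (20.34, -14.13). Since A1 is tangent to UP there, AU ⟂ UP, so UP runs along (−sin 232°, cos 232°); with |UP| = 12.6, P = (30.27, -21.88). Then |QP| = |P − Q| = 37.35.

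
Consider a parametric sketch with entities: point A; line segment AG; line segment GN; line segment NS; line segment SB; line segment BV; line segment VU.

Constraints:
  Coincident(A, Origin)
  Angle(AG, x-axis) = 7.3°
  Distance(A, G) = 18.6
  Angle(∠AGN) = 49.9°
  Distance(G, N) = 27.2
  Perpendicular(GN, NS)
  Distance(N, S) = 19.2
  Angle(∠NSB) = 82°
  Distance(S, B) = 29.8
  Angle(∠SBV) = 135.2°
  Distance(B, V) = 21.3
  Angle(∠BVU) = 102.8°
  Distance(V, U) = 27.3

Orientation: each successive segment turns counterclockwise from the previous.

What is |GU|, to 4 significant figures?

22.95

A is at the origin; AG runs at 7.3° with length 18.6, so G = (18.45, 2.363). ∠AGN = 49.9° gives GN at 137.4° from the x-axis; with |GN| = 27.2, N = (-1.573, 20.77). GN ⟂ NS, so NS runs at -132.6°; with |NS| = 19.2, S = (-14.57, 6.641). ∠NSB = 82.0° gives SB at -34.60° from the x-axis; with |SB| = 29.8, B = (9.961, -10.28). ∠SBV = 135.2° gives BV at 10.20° from the x-axis; with |BV| = 21.3, V = (30.92, -6.508). ∠BVU = 102.8° gives VU at 87.40° from the x-axis; with |VU| = 27.3, U = (32.16, 20.76). Then |GU| = |U − G| = 22.95.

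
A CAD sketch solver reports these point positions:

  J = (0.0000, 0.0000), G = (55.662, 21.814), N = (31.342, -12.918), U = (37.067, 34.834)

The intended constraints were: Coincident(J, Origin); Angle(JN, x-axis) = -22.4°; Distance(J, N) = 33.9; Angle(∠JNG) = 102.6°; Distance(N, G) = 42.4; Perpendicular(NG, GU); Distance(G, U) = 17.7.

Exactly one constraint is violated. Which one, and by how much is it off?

Distance(G, U) = 17.7 — off by 5.00.

J = (0.00, 0.00) ✓; JN at -22.40° ✓; |JN| = 33.90 ✓; ∠JNG = 102.6° ✓; |NG| = 42.40 ✓; ∠(NG, GU) = 90.00° ✓; |GU| = 22.70 ✗.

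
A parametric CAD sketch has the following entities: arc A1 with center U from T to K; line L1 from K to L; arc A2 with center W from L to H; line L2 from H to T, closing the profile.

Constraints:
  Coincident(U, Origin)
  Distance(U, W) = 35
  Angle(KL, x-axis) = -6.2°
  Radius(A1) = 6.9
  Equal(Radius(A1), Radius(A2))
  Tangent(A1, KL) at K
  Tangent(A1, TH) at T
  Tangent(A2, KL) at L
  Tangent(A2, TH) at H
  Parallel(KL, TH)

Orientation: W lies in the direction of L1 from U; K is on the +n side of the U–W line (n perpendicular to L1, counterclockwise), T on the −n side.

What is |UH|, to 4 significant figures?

35.67

Tangency of A1 to both parallel lines with radius 6.9 puts K and T at U ± 6.9·n: K = (0.7452, 6.860), T = (-0.7452, -6.860). Equal radii place L and H the same way about W: L = W + 6.9·n = (35.54, 3.080), H = W − 6.9·n = (34.05, -10.64). Then |UH| = |H − U| = 35.67.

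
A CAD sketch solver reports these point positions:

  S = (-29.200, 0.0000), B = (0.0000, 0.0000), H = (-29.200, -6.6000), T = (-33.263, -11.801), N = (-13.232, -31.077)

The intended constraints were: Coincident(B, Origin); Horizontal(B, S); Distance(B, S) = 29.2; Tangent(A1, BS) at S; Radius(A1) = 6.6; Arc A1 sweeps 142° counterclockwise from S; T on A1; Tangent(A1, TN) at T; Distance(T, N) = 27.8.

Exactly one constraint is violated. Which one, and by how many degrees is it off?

Tangent(A1, TN) at T — off by 5.90°.

B = (0.00, 0.00) ✓; B.y = 0.00, S.y = 0.00 ✓; |BS| = 29.20 ✓; ∠(HS, SB) = 90.00° ✓; |HS| = 6.600 ✓; bearing(H→T) − bearing(H→S) = 142.0° ✓; |HT| = 6.600 ✓; ∠(HT, TN) = 95.90° ✗; |TN| = 27.80 ✓.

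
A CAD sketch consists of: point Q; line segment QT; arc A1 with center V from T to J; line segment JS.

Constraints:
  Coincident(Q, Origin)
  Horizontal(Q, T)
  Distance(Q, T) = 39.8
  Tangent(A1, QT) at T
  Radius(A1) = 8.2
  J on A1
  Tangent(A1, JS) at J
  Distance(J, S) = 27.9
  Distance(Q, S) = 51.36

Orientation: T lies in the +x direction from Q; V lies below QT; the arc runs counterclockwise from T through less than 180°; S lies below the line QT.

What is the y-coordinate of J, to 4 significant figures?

-9.363

Checks: |VJ| = 8.200 ✓; ∠(VJ, JS) = 90.00° ✓; |JS| = 27.90 ✓; |QS| = 51.36 ✓.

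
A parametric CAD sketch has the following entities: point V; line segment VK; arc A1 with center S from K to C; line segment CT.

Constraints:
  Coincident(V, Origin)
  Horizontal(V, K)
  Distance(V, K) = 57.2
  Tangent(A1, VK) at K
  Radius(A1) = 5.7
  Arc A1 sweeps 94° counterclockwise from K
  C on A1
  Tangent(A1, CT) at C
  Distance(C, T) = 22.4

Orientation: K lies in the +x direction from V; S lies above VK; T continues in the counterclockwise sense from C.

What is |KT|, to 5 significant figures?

28.740

V is at the origin; V and K share the same y with |VK| = 57.2 and K on the +x side, so K = (57.200, 0.0000). Tangency of A1 to VK means the radius SK is perpendicular to VK, so S = K + (0, 5.7) = (57.200, 5.7000). On A1, K sits at bearing -90° from S; a 94° counterclockwise sweep puts C at bearing 4°, so C = S + 5.7·(cos 4°, sin 4°) = (62.886, 6.0976). Since A1 is tangent to CT there, SC ⟂ CT, so CT runs along (−sin 4°, cos 4°); with |CT| = 22.4, T = (61.324, 28.443). Then |KT| = |T − K| = 28.740.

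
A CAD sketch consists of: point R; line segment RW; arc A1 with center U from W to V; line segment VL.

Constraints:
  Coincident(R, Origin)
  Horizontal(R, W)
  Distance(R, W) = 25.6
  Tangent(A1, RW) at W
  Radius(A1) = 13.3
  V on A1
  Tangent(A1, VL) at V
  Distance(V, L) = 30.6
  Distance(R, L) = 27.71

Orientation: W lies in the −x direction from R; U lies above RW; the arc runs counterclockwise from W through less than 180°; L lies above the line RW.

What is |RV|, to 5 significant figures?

16.288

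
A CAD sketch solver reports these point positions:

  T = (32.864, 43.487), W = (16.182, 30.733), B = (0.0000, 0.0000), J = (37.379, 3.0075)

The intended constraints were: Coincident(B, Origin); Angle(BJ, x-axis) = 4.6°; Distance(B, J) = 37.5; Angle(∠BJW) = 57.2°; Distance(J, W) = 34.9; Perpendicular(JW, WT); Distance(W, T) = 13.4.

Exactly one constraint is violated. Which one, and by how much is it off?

Distance(W, T) = 13.4 — off by 7.60.

B = (0.00, 0.00) ✓; BJ at 4.600° ✓; |BJ| = 37.50 ✓; ∠BJW = 57.20° ✓; |JW| = 34.90 ✓; ∠(JW, WT) = 90.00° ✓; |WT| = 21.00 ✗.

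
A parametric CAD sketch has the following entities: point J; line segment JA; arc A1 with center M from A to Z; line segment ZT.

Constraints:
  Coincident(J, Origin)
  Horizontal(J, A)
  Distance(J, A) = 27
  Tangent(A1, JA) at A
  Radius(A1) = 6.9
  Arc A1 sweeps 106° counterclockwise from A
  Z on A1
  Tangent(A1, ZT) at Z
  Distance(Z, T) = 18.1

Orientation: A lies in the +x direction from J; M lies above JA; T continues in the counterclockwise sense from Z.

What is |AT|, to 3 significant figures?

26.3

On A1, A sits at bearing -90° from M; a 106° counterclockwise sweep puts Z at bearing 16°, so Z = M + 6.9·(cos 16°, sin 16°) = (33.6, 8.80). The tangent condition forces MZ to be normal to ZT, so ZT runs along (−sin 16°, cos 16°); with |ZT| = 18.1, T = (28.6, 26.2). Then |AT| = |T − A| = 26.3.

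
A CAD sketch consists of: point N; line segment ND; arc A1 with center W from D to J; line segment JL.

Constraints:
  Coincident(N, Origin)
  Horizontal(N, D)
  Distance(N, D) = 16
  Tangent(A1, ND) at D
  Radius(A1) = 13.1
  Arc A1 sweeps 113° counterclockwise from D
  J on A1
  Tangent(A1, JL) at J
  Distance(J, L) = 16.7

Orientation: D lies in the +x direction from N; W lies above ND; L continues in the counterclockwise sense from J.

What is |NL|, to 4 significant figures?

39.90

N is at the origin; ND is horizontal with |ND| = 16.0 and D on the +x side, so D = (16.00, 0.000). The tangent condition forces WD to be normal to ND, so W = D + (0, 13.1) = (16.00, 13.10). On A1, D sits at bearing -90° from W; a 113° counterclockwise sweep puts J at bearing 23°, so J = W + 13.1·(cos 23°, sin 23°) = (28.06, 18.22). A1 meets JL tangentially, so WJ is at right angles to JL, so JL runs along (−sin 23°, cos 23°); with |JL| = 16.7, L = (21.53, 33.59). Then |NL| = |L − N| = 39.90.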